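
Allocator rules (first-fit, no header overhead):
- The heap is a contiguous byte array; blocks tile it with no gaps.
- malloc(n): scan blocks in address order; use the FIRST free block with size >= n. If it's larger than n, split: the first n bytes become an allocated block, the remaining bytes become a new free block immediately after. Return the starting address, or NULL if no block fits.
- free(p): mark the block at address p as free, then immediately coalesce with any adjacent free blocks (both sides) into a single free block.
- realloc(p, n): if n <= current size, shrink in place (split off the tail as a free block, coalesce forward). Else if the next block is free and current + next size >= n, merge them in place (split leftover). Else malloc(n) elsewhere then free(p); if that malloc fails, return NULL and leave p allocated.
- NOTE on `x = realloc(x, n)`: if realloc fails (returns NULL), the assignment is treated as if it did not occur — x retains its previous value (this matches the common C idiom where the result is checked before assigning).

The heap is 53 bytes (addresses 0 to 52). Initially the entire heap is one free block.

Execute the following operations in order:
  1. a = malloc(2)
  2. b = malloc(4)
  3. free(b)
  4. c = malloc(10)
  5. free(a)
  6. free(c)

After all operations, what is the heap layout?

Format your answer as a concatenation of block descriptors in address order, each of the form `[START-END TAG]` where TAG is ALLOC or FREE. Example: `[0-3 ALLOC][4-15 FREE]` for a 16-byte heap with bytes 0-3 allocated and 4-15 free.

Op 1: a = malloc(2) -> a = 0; heap: [0-1 ALLOC][2-52 FREE]
Op 2: b = malloc(4) -> b = 2; heap: [0-1 ALLOC][2-5 ALLOC][6-52 FREE]
Op 3: free(b) -> (freed b); heap: [0-1 ALLOC][2-52 FREE]
Op 4: c = malloc(10) -> c = 2; heap: [0-1 ALLOC][2-11 ALLOC][12-52 FREE]
Op 5: free(a) -> (freed a); heap: [0-1 FREE][2-11 ALLOC][12-52 FREE]
Op 6: free(c) -> (freed c); heap: [0-52 FREE]

Answer: [0-52 FREE]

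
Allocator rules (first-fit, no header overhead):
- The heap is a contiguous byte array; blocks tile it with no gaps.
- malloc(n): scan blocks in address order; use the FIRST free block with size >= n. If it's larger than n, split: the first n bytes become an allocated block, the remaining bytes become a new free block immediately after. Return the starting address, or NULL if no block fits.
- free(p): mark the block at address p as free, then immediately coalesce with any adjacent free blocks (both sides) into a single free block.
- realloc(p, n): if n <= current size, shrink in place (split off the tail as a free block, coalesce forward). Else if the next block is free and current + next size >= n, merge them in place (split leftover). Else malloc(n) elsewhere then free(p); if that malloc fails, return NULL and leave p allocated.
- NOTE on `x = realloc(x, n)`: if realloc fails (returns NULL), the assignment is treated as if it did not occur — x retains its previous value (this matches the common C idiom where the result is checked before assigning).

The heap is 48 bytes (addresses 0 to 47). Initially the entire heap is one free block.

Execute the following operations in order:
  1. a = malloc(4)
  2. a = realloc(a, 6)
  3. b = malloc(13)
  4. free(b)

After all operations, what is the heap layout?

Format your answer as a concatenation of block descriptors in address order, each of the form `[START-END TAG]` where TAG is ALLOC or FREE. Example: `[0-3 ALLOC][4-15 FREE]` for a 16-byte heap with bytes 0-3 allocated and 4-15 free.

Answer: [0-5 ALLOC][6-47 FREE]

Derivation:
Op 1: a = malloc(4) -> a = 0; heap: [0-3 ALLOC][4-47 FREE]
Op 2: a = realloc(a, 6) -> a = 0; heap: [0-5 ALLOC][6-47 FREE]
Op 3: b = malloc(13) -> b = 6; heap: [0-5 ALLOC][6-18 ALLOC][19-47 FREE]
Op 4: free(b) -> (freed b); heap: [0-5 ALLOC][6-47 FREE]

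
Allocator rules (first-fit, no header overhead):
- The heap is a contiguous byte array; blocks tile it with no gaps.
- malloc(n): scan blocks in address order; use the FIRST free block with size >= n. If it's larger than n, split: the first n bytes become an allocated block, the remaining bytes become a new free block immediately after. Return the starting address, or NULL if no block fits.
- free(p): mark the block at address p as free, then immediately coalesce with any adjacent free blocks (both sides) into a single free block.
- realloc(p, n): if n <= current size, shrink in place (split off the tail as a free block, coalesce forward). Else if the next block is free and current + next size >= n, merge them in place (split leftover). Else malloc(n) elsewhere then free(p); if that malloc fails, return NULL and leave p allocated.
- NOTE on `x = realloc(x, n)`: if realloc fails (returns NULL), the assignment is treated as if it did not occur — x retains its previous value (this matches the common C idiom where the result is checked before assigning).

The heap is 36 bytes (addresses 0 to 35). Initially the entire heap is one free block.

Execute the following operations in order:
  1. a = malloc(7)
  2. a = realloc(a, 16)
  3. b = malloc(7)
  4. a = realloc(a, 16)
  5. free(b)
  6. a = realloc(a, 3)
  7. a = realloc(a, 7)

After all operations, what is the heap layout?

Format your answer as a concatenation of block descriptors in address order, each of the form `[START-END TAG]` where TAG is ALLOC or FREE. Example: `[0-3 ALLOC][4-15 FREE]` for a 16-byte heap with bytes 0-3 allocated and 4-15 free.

Answer: [0-6 ALLOC][7-35 FREE]

Derivation:
Op 1: a = malloc(7) -> a = 0; heap: [0-6 ALLOC][7-35 FREE]
Op 2: a = realloc(a, 16) -> a = 0; heap: [0-15 ALLOC][16-35 FREE]
Op 3: b = malloc(7) -> b = 16; heap: [0-15 ALLOC][16-22 ALLOC][23-35 FREE]
Op 4: a = realloc(a, 16) -> a = 0; heap: [0-15 ALLOC][16-22 ALLOC][23-35 FREE]
Op 5: free(b) -> (freed b); heap: [0-15 ALLOC][16-35 FREE]
Op 6: a = realloc(a, 3) -> a = 0; heap: [0-2 ALLOC][3-35 FREE]
Op 7: a = realloc(a, 7) -> a = 0; heap: [0-6 ALLOC][7-35 FREE]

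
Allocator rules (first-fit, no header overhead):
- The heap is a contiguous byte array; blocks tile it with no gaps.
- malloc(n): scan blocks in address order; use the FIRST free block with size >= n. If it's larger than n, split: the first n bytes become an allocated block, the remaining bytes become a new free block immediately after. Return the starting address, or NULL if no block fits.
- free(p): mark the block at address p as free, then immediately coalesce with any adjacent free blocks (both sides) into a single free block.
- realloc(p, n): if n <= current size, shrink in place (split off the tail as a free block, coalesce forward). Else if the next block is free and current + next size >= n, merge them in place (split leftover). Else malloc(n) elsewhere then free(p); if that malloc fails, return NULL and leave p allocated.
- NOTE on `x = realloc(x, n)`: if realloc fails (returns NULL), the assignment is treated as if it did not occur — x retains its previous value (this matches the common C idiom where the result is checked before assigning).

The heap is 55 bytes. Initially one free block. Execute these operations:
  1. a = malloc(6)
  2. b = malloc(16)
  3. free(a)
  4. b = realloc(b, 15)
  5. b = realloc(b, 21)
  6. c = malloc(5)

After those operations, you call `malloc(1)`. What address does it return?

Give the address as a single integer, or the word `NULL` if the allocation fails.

Op 1: a = malloc(6) -> a = 0; heap: [0-5 ALLOC][6-54 FREE]
Op 2: b = malloc(16) -> b = 6; heap: [0-5 ALLOC][6-21 ALLOC][22-54 FREE]
Op 3: free(a) -> (freed a); heap: [0-5 FREE][6-21 ALLOC][22-54 FREE]
Op 4: b = realloc(b, 15) -> b = 6; heap: [0-5 FREE][6-20 ALLOC][21-54 FREE]
Op 5: b = realloc(b, 21) -> b = 6; heap: [0-5 FREE][6-26 ALLOC][27-54 FREE]
Op 6: c = malloc(5) -> c = 0; heap: [0-4 ALLOC][5-5 FREE][6-26 ALLOC][27-54 FREE]
malloc(1): first-fit scan over [0-4 ALLOC][5-5 FREE][6-26 ALLOC][27-54 FREE] -> 5

Answer: 5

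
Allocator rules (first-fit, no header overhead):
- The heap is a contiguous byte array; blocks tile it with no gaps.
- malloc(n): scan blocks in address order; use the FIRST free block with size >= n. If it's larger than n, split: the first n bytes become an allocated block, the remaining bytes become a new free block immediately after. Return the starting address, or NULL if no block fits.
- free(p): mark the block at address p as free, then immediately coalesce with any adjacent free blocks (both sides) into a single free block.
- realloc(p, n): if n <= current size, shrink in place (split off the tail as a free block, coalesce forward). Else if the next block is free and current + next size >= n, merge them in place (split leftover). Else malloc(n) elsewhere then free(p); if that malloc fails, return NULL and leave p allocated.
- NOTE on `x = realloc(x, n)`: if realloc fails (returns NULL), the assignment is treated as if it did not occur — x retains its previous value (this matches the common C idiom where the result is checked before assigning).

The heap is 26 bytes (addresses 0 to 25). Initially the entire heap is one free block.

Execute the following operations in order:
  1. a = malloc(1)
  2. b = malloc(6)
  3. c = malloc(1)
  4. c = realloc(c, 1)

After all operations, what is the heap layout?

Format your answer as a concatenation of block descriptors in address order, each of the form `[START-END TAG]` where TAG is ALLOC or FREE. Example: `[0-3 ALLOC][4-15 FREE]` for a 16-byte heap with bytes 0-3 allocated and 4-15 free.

Answer: [0-0 ALLOC][1-6 ALLOC][7-7 ALLOC][8-25 FREE]

Derivation:
Op 1: a = malloc(1) -> a = 0; heap: [0-0 ALLOC][1-25 FREE]
Op 2: b = malloc(6) -> b = 1; heap: [0-0 ALLOC][1-6 ALLOC][7-25 FREE]
Op 3: c = malloc(1) -> c = 7; heap: [0-0 ALLOC][1-6 ALLOC][7-7 ALLOC][8-25 FREE]
Op 4: c = realloc(c, 1) -> c = 7; heap: [0-0 ALLOC][1-6 ALLOC][7-7 ALLOC][8-25 FREE]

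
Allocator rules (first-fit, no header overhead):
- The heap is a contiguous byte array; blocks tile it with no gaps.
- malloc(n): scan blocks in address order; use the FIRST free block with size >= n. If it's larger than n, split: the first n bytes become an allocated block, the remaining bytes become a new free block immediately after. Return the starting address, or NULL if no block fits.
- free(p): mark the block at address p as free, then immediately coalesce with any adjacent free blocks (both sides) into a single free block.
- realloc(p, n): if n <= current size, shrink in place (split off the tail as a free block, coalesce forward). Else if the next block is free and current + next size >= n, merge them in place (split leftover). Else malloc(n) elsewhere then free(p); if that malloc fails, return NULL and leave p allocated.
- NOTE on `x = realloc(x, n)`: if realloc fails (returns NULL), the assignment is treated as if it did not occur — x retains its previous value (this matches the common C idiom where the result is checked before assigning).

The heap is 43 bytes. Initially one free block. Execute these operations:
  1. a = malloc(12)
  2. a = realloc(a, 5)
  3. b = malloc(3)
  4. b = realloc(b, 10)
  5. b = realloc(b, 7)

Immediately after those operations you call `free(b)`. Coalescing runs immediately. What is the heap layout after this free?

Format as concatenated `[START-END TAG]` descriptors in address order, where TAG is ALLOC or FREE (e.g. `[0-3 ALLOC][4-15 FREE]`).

Answer: [0-4 ALLOC][5-42 FREE]

Derivation:
Op 1: a = malloc(12) -> a = 0; heap: [0-11 ALLOC][12-42 FREE]
Op 2: a = realloc(a, 5) -> a = 0; heap: [0-4 ALLOC][5-42 FREE]
Op 3: b = malloc(3) -> b = 5; heap: [0-4 ALLOC][5-7 ALLOC][8-42 FREE]
Op 4: b = realloc(b, 10) -> b = 5; heap: [0-4 ALLOC][5-14 ALLOC][15-42 FREE]
Op 5: b = realloc(b, 7) -> b = 5; heap: [0-4 ALLOC][5-11 ALLOC][12-42 FREE]
free(b): b = 5 -> block [5-11 ALLOC]; mark free, coalesce with adjacent free neighbors -> [0-4 ALLOC][5-42 FREE]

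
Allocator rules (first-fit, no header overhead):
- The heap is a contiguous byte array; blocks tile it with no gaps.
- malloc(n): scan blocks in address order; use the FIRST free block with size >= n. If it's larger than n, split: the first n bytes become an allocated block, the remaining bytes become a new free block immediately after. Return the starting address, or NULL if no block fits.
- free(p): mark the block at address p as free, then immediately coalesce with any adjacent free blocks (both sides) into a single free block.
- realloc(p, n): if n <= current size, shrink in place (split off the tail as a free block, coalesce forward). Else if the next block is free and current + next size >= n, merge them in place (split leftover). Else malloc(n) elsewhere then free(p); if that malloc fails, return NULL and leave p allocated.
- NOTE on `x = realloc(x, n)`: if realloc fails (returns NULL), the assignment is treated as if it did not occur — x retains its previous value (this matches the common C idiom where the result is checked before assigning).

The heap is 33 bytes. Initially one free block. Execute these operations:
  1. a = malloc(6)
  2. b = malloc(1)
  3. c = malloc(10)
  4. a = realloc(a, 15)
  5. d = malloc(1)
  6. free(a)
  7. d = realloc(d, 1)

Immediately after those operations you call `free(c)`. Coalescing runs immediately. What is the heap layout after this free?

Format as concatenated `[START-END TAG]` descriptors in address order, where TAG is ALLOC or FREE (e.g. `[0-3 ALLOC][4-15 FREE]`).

Answer: [0-0 ALLOC][1-5 FREE][6-6 ALLOC][7-32 FREE]

Derivation:
Op 1: a = malloc(6) -> a = 0; heap: [0-5 ALLOC][6-32 FREE]
Op 2: b = malloc(1) -> b = 6; heap: [0-5 ALLOC][6-6 ALLOC][7-32 FREE]
Op 3: c = malloc(10) -> c = 7; heap: [0-5 ALLOC][6-6 ALLOC][7-16 ALLOC][17-32 FREE]
Op 4: a = realloc(a, 15) -> a = 17; heap: [0-5 FREE][6-6 ALLOC][7-16 ALLOC][17-31 ALLOC][32-32 FREE]
Op 5: d = malloc(1) -> d = 0; heap: [0-0 ALLOC][1-5 FREE][6-6 ALLOC][7-16 ALLOC][17-31 ALLOC][32-32 FREE]
Op 6: free(a) -> (freed a); heap: [0-0 ALLOC][1-5 FREE][6-6 ALLOC][7-16 ALLOC][17-32 FREE]
Op 7: d = realloc(d, 1) -> d = 0; heap: [0-0 ALLOC][1-5 FREE][6-6 ALLOC][7-16 ALLOC][17-32 FREE]
free(c): c = 7 -> block [7-16 ALLOC]; mark free, coalesce with adjacent free neighbors -> [0-0 ALLOC][1-5 FREE][6-6 ALLOC][7-32 FREE]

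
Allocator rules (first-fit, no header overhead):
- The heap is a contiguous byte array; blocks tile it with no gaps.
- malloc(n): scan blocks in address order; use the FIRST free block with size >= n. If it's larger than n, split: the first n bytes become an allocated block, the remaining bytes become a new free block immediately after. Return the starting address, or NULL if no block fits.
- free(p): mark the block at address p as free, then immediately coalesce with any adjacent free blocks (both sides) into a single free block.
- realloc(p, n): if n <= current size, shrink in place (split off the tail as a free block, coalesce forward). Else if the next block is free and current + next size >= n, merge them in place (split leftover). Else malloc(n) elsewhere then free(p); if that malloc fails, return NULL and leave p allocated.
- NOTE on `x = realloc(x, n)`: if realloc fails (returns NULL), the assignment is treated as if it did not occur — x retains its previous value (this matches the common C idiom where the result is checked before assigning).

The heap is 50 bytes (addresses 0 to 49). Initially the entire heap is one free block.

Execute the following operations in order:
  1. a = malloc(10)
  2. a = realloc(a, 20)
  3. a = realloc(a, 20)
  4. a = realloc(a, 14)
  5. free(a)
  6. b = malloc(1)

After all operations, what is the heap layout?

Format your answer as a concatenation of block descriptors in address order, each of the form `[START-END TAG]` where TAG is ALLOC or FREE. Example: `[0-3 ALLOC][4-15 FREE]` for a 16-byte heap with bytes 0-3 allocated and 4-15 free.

Op 1: a = malloc(10) -> a = 0; heap: [0-9 ALLOC][10-49 FREE]
Op 2: a = realloc(a, 20) -> a = 0; heap: [0-19 ALLOC][20-49 FREE]
Op 3: a = realloc(a, 20) -> a = 0; heap: [0-19 ALLOC][20-49 FREE]
Op 4: a = realloc(a, 14) -> a = 0; heap: [0-13 ALLOC][14-49 FREE]
Op 5: free(a) -> (freed a); heap: [0-49 FREE]
Op 6: b = malloc(1) -> b = 0; heap: [0-0 ALLOC][1-49 FREE]

Answer: [0-0 ALLOC][1-49 FREE]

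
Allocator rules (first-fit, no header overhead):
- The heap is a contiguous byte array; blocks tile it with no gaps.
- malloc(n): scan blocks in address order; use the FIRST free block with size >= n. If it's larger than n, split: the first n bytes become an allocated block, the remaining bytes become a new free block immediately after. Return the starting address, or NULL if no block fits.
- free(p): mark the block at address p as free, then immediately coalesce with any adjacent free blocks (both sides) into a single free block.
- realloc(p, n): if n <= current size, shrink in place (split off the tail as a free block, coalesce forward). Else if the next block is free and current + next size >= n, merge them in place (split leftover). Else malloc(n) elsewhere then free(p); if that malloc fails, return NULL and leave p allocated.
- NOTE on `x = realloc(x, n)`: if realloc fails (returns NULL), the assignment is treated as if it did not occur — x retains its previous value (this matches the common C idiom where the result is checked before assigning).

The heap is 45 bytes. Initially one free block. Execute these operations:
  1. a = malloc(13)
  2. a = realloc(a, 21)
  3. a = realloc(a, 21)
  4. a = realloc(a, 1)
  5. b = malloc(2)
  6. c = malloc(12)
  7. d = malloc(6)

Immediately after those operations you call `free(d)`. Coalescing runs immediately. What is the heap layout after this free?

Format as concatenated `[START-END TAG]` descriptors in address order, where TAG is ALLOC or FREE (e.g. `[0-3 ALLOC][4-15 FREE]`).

Op 1: a = malloc(13) -> a = 0; heap: [0-12 ALLOC][13-44 FREE]
Op 2: a = realloc(a, 21) -> a = 0; heap: [0-20 ALLOC][21-44 FREE]
Op 3: a = realloc(a, 21) -> a = 0; heap: [0-20 ALLOC][21-44 FREE]
Op 4: a = realloc(a, 1) -> a = 0; heap: [0-0 ALLOC][1-44 FREE]
Op 5: b = malloc(2) -> b = 1; heap: [0-0 ALLOC][1-2 ALLOC][3-44 FREE]
Op 6: c = malloc(12) -> c = 3; heap: [0-0 ALLOC][1-2 ALLOC][3-14 ALLOC][15-44 FREE]
Op 7: d = malloc(6) -> d = 15; heap: [0-0 ALLOC][1-2 ALLOC][3-14 ALLOC][15-20 ALLOC][21-44 FREE]
free(d): d = 15 -> block [15-20 ALLOC]; mark free, coalesce with adjacent free neighbors -> [0-0 ALLOC][1-2 ALLOC][3-14 ALLOC][15-44 FREE]

Answer: [0-0 ALLOC][1-2 ALLOC][3-14 ALLOC][15-44 FREE]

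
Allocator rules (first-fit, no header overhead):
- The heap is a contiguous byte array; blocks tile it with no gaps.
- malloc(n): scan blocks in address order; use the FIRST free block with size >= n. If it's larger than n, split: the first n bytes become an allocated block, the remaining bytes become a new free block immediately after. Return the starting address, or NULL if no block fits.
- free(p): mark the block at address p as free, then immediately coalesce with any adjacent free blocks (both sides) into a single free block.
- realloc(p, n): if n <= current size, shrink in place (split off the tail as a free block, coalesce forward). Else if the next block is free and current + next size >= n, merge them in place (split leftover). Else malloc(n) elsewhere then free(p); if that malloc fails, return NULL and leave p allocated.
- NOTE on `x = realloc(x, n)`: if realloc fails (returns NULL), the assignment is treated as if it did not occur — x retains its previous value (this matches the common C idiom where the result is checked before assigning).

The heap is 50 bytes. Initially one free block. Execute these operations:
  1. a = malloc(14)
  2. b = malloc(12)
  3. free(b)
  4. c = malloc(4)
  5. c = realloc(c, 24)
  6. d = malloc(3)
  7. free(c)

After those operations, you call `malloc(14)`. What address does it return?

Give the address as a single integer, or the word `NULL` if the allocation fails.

Answer: 14

Derivation:
Op 1: a = malloc(14) -> a = 0; heap: [0-13 ALLOC][14-49 FREE]
Op 2: b = malloc(12) -> b = 14; heap: [0-13 ALLOC][14-25 ALLOC][26-49 FREE]
Op 3: free(b) -> (freed b); heap: [0-13 ALLOC][14-49 FREE]
Op 4: c = malloc(4) -> c = 14; heap: [0-13 ALLOC][14-17 ALLOC][18-49 FREE]
Op 5: c = realloc(c, 24) -> c = 14; heap: [0-13 ALLOC][14-37 ALLOC][38-49 FREE]
Op 6: d = malloc(3) -> d = 38; heap: [0-13 ALLOC][14-37 ALLOC][38-40 ALLOC][41-49 FREE]
Op 7: free(c) -> (freed c); heap: [0-13 ALLOC][14-37 FREE][38-40 ALLOC][41-49 FREE]
malloc(14): first-fit scan over [0-13 ALLOC][14-37 FREE][38-40 ALLOC][41-49 FREE] -> 14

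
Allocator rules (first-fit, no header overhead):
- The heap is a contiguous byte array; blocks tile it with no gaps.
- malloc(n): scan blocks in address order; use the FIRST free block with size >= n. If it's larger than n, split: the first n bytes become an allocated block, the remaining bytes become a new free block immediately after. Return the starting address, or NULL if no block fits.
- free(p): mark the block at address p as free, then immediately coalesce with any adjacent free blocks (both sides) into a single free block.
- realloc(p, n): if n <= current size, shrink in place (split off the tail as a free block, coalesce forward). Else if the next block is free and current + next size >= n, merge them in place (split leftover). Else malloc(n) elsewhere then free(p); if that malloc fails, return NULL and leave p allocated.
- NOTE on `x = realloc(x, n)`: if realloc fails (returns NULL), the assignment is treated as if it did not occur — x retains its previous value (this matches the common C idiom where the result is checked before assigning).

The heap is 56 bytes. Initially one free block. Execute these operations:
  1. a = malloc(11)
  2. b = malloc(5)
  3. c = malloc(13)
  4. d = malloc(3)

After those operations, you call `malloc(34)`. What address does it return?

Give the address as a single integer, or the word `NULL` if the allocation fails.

Op 1: a = malloc(11) -> a = 0; heap: [0-10 ALLOC][11-55 FREE]
Op 2: b = malloc(5) -> b = 11; heap: [0-10 ALLOC][11-15 ALLOC][16-55 FREE]
Op 3: c = malloc(13) -> c = 16; heap: [0-10 ALLOC][11-15 ALLOC][16-28 ALLOC][29-55 FREE]
Op 4: d = malloc(3) -> d = 29; heap: [0-10 ALLOC][11-15 ALLOC][16-28 ALLOC][29-31 ALLOC][32-55 FREE]
malloc(34): first-fit scan over [0-10 ALLOC][11-15 ALLOC][16-28 ALLOC][29-31 ALLOC][32-55 FREE] -> NULL

Answer: NULL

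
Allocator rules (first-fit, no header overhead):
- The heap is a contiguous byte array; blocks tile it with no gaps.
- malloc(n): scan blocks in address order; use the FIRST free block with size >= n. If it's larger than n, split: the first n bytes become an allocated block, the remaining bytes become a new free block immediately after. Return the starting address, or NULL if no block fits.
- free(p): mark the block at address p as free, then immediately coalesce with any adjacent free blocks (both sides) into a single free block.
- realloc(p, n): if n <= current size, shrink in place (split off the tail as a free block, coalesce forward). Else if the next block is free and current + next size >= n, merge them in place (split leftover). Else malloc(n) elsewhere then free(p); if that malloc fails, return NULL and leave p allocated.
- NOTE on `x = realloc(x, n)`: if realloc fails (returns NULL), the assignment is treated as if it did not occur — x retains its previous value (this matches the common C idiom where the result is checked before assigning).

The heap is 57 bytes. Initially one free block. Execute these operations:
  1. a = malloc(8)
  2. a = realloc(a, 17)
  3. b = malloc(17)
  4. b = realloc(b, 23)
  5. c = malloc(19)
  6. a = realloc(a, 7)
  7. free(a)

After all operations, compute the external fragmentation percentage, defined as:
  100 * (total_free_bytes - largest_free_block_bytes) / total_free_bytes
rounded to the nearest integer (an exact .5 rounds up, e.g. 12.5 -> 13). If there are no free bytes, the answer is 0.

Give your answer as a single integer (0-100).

Op 1: a = malloc(8) -> a = 0; heap: [0-7 ALLOC][8-56 FREE]
Op 2: a = realloc(a, 17) -> a = 0; heap: [0-16 ALLOC][17-56 FREE]
Op 3: b = malloc(17) -> b = 17; heap: [0-16 ALLOC][17-33 ALLOC][34-56 FREE]
Op 4: b = realloc(b, 23) -> b = 17; heap: [0-16 ALLOC][17-39 ALLOC][40-56 FREE]
Op 5: c = malloc(19) -> c = NULL; heap: [0-16 ALLOC][17-39 ALLOC][40-56 FREE]
Op 6: a = realloc(a, 7) -> a = 0; heap: [0-6 ALLOC][7-16 FREE][17-39 ALLOC][40-56 FREE]
Op 7: free(a) -> (freed a); heap: [0-16 FREE][17-39 ALLOC][40-56 FREE]
Free blocks: [17 17] total_free=34 largest=17 -> 100*(34-17)/34 = 1700/34 = 50

Answer: 50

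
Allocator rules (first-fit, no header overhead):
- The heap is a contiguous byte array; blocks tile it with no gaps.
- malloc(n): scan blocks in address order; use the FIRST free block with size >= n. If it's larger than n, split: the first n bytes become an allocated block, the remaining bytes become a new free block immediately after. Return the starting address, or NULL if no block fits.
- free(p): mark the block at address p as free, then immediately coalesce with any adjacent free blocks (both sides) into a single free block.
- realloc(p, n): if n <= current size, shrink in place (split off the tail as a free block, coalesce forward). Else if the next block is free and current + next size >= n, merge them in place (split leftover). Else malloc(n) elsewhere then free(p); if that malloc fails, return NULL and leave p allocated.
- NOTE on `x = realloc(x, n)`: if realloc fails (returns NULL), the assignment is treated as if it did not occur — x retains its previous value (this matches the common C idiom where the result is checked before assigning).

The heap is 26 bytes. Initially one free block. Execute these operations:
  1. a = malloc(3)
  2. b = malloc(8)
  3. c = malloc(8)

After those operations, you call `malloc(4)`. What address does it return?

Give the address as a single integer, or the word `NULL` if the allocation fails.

Answer: 19

Derivation:
Op 1: a = malloc(3) -> a = 0; heap: [0-2 ALLOC][3-25 FREE]
Op 2: b = malloc(8) -> b = 3; heap: [0-2 ALLOC][3-10 ALLOC][11-25 FREE]
Op 3: c = malloc(8) -> c = 11; heap: [0-2 ALLOC][3-10 ALLOC][11-18 ALLOC][19-25 FREE]
malloc(4): first-fit scan over [0-2 ALLOC][3-10 ALLOC][11-18 ALLOC][19-25 FREE] -> 19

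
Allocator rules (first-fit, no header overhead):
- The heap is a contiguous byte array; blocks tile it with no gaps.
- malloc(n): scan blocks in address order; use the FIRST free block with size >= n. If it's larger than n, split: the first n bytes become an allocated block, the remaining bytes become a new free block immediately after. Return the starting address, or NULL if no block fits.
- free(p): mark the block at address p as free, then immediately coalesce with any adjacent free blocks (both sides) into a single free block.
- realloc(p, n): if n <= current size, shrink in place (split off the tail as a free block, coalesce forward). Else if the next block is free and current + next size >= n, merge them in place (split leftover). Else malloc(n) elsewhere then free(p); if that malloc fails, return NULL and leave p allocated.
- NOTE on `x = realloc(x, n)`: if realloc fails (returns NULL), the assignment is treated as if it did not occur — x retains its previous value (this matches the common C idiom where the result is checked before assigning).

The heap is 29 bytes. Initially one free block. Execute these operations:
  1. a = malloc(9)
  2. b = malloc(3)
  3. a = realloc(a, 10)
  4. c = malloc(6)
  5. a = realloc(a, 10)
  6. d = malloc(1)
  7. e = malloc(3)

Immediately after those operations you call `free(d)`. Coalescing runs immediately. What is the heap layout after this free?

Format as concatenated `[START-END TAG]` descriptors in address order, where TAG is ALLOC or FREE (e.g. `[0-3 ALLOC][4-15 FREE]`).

Answer: [0-5 ALLOC][6-8 FREE][9-11 ALLOC][12-21 ALLOC][22-24 ALLOC][25-28 FREE]

Derivation:
Op 1: a = malloc(9) -> a = 0; heap: [0-8 ALLOC][9-28 FREE]
Op 2: b = malloc(3) -> b = 9; heap: [0-8 ALLOC][9-11 ALLOC][12-28 FREE]
Op 3: a = realloc(a, 10) -> a = 12; heap: [0-8 FREE][9-11 ALLOC][12-21 ALLOC][22-28 FREE]
Op 4: c = malloc(6) -> c = 0; heap: [0-5 ALLOC][6-8 FREE][9-11 ALLOC][12-21 ALLOC][22-28 FREE]
Op 5: a = realloc(a, 10) -> a = 12; heap: [0-5 ALLOC][6-8 FREE][9-11 ALLOC][12-21 ALLOC][22-28 FREE]
Op 6: d = malloc(1) -> d = 6; heap: [0-5 ALLOC][6-6 ALLOC][7-8 FREE][9-11 ALLOC][12-21 ALLOC][22-28 FREE]
Op 7: e = malloc(3) -> e = 22; heap: [0-5 ALLOC][6-6 ALLOC][7-8 FREE][9-11 ALLOC][12-21 ALLOC][22-24 ALLOC][25-28 FREE]
free(d): d = 6 -> block [6-6 ALLOC]; mark free, coalesce with adjacent free neighbors -> [0-5 ALLOC][6-8 FREE][9-11 ALLOC][12-21 ALLOC][22-24 ALLOC][25-28 FREE]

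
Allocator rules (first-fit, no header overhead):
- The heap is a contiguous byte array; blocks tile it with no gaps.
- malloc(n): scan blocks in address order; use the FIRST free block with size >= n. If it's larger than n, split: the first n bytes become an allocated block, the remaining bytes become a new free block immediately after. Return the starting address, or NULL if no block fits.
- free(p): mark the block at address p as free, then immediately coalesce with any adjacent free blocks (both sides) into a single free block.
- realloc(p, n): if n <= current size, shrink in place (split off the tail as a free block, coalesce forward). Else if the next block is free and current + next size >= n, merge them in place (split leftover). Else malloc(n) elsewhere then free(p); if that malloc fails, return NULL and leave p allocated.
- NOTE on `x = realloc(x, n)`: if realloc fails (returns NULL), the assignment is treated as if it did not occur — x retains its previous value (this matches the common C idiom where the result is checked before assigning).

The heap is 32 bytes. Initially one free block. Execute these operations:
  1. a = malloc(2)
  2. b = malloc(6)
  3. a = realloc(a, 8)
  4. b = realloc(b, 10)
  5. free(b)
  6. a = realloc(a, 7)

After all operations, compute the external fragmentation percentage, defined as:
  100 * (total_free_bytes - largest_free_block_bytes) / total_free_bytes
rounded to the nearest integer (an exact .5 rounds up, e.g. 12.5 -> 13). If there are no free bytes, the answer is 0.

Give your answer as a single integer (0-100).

Op 1: a = malloc(2) -> a = 0; heap: [0-1 ALLOC][2-31 FREE]
Op 2: b = malloc(6) -> b = 2; heap: [0-1 ALLOC][2-7 ALLOC][8-31 FREE]
Op 3: a = realloc(a, 8) -> a = 8; heap: [0-1 FREE][2-7 ALLOC][8-15 ALLOC][16-31 FREE]
Op 4: b = realloc(b, 10) -> b = 16; heap: [0-7 FREE][8-15 ALLOC][16-25 ALLOC][26-31 FREE]
Op 5: free(b) -> (freed b); heap: [0-7 FREE][8-15 ALLOC][16-31 FREE]
Op 6: a = realloc(a, 7) -> a = 8; heap: [0-7 FREE][8-14 ALLOC][15-31 FREE]
Free blocks: [8 17] total_free=25 largest=17 -> 100*(25-17)/25 = 800/25 = 32

Answer: 32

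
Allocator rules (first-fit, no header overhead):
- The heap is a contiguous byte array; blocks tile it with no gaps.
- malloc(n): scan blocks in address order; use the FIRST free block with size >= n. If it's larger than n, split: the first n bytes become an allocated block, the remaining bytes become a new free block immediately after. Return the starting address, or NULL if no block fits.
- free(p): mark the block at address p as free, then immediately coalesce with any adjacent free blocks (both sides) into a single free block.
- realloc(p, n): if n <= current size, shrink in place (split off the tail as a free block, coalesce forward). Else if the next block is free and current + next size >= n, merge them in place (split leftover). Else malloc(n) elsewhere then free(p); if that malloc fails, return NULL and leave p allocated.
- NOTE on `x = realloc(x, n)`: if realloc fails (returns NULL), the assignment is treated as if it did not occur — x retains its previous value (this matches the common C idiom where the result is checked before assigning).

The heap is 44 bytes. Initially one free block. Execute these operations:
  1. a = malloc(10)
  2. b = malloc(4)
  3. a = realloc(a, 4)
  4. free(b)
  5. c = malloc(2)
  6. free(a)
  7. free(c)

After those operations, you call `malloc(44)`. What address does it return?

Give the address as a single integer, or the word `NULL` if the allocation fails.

Op 1: a = malloc(10) -> a = 0; heap: [0-9 ALLOC][10-43 FREE]
Op 2: b = malloc(4) -> b = 10; heap: [0-9 ALLOC][10-13 ALLOC][14-43 FREE]
Op 3: a = realloc(a, 4) -> a = 0; heap: [0-3 ALLOC][4-9 FREE][10-13 ALLOC][14-43 FREE]
Op 4: free(b) -> (freed b); heap: [0-3 ALLOC][4-43 FREE]
Op 5: c = malloc(2) -> c = 4; heap: [0-3 ALLOC][4-5 ALLOC][6-43 FREE]
Op 6: free(a) -> (freed a); heap: [0-3 FREE][4-5 ALLOC][6-43 FREE]
Op 7: free(c) -> (freed c); heap: [0-43 FREE]
malloc(44): first-fit scan over [0-43 FREE] -> 0

Answer: 0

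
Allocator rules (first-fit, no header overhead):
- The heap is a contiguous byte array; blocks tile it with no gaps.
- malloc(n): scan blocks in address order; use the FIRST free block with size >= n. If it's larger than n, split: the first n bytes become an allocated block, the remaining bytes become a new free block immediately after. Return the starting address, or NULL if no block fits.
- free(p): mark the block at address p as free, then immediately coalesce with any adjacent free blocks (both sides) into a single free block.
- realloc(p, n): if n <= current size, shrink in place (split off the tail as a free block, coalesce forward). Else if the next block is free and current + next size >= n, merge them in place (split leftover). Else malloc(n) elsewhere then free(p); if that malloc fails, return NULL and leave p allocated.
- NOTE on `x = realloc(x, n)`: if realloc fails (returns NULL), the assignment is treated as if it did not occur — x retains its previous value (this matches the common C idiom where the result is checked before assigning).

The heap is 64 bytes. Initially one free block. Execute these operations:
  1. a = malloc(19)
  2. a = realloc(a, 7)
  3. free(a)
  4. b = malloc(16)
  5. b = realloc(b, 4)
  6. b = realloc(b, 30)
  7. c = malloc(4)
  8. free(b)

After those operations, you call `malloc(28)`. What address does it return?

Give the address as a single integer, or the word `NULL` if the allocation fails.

Op 1: a = malloc(19) -> a = 0; heap: [0-18 ALLOC][19-63 FREE]
Op 2: a = realloc(a, 7) -> a = 0; heap: [0-6 ALLOC][7-63 FREE]
Op 3: free(a) -> (freed a); heap: [0-63 FREE]
Op 4: b = malloc(16) -> b = 0; heap: [0-15 ALLOC][16-63 FREE]
Op 5: b = realloc(b, 4) -> b = 0; heap: [0-3 ALLOC][4-63 FREE]
Op 6: b = realloc(b, 30) -> b = 0; heap: [0-29 ALLOC][30-63 FREE]
Op 7: c = malloc(4) -> c = 30; heap: [0-29 ALLOC][30-33 ALLOC][34-63 FREE]
Op 8: free(b) -> (freed b); heap: [0-29 FREE][30-33 ALLOC][34-63 FREE]
malloc(28): first-fit scan over [0-29 FREE][30-33 ALLOC][34-63 FREE] -> 0

Answer: 0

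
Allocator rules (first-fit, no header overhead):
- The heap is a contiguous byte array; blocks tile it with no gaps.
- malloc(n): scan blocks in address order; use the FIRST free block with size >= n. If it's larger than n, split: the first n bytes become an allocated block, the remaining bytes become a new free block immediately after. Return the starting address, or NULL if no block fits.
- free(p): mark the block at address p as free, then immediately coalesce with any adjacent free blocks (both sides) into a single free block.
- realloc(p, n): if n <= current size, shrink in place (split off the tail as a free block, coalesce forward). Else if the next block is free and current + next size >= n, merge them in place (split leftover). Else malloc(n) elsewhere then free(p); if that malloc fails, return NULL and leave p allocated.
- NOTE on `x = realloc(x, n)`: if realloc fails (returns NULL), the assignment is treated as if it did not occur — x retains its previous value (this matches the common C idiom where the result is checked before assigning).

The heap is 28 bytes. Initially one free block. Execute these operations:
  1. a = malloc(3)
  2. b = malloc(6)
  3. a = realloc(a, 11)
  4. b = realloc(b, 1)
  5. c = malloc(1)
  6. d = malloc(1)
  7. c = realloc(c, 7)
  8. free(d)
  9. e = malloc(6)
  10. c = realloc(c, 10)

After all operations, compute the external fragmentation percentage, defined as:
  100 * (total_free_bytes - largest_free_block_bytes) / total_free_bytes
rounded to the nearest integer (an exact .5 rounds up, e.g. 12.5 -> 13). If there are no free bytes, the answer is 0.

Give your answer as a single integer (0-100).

Answer: 44

Derivation:
Op 1: a = malloc(3) -> a = 0; heap: [0-2 ALLOC][3-27 FREE]
Op 2: b = malloc(6) -> b = 3; heap: [0-2 ALLOC][3-8 ALLOC][9-27 FREE]
Op 3: a = realloc(a, 11) -> a = 9; heap: [0-2 FREE][3-8 ALLOC][9-19 ALLOC][20-27 FREE]
Op 4: b = realloc(b, 1) -> b = 3; heap: [0-2 FREE][3-3 ALLOC][4-8 FREE][9-19 ALLOC][20-27 FREE]
Op 5: c = malloc(1) -> c = 0; heap: [0-0 ALLOC][1-2 FREE][3-3 ALLOC][4-8 FREE][9-19 ALLOC][20-27 FREE]
Op 6: d = malloc(1) -> d = 1; heap: [0-0 ALLOC][1-1 ALLOC][2-2 FREE][3-3 ALLOC][4-8 FREE][9-19 ALLOC][20-27 FREE]
Op 7: c = realloc(c, 7) -> c = 20; heap: [0-0 FREE][1-1 ALLOC][2-2 FREE][3-3 ALLOC][4-8 FREE][9-19 ALLOC][20-26 ALLOC][27-27 FREE]
Op 8: free(d) -> (freed d); heap: [0-2 FREE][3-3 ALLOC][4-8 FREE][9-19 ALLOC][20-26 ALLOC][27-27 FREE]
Op 9: e = malloc(6) -> e = NULL; heap: [0-2 FREE][3-3 ALLOC][4-8 FREE][9-19 ALLOC][20-26 ALLOC][27-27 FREE]
Op 10: c = realloc(c, 10) -> NULL (c unchanged); heap: [0-2 FREE][3-3 ALLOC][4-8 FREE][9-19 ALLOC][20-26 ALLOC][27-27 FREE]
Free blocks: [3 5 1] total_free=9 largest=5 -> 100*(9-5)/9 = 400/9 ≈ 44.444 -> rounds to 44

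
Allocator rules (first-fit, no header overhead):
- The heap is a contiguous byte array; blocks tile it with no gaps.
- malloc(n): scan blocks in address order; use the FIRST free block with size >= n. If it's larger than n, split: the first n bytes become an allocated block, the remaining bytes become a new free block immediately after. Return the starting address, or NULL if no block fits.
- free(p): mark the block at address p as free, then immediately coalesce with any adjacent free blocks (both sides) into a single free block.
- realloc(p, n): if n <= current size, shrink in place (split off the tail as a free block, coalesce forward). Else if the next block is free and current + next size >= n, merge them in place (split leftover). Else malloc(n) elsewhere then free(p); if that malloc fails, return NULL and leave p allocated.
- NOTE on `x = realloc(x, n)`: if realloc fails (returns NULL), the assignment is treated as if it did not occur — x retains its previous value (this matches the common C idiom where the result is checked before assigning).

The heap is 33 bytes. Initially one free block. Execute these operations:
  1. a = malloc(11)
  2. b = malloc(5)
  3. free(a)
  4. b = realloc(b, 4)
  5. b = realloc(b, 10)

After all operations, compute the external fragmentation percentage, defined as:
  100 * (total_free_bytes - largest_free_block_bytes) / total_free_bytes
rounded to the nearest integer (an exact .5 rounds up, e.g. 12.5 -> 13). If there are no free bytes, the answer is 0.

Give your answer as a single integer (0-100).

Op 1: a = malloc(11) -> a = 0; heap: [0-10 ALLOC][11-32 FREE]
Op 2: b = malloc(5) -> b = 11; heap: [0-10 ALLOC][11-15 ALLOC][16-32 FREE]
Op 3: free(a) -> (freed a); heap: [0-10 FREE][11-15 ALLOC][16-32 FREE]
Op 4: b = realloc(b, 4) -> b = 11; heap: [0-10 FREE][11-14 ALLOC][15-32 FREE]
Op 5: b = realloc(b, 10) -> b = 11; heap: [0-10 FREE][11-20 ALLOC][21-32 FREE]
Free blocks: [11 12] total_free=23 largest=12 -> 100*(23-12)/23 = 1100/23 ≈ 47.826 -> rounds to 48

Answer: 48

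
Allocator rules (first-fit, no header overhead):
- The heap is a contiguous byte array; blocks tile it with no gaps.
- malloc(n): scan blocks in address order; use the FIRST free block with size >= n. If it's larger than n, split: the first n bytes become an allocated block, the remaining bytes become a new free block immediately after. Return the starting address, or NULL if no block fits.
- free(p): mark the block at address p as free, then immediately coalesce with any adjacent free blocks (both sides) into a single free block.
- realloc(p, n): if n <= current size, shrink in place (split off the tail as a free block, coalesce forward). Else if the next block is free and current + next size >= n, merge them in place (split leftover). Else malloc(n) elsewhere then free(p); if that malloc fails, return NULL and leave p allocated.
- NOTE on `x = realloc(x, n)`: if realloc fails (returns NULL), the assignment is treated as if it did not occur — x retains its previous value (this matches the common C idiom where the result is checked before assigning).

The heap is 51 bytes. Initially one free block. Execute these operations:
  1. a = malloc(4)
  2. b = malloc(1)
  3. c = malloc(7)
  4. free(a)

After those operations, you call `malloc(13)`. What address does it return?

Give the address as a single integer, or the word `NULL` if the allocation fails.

Answer: 12

Derivation:
Op 1: a = malloc(4) -> a = 0; heap: [0-3 ALLOC][4-50 FREE]
Op 2: b = malloc(1) -> b = 4; heap: [0-3 ALLOC][4-4 ALLOC][5-50 FREE]
Op 3: c = malloc(7) -> c = 5; heap: [0-3 ALLOC][4-4 ALLOC][5-11 ALLOC][12-50 FREE]
Op 4: free(a) -> (freed a); heap: [0-3 FREE][4-4 ALLOC][5-11 ALLOC][12-50 FREE]
malloc(13): first-fit scan over [0-3 FREE][4-4 ALLOC][5-11 ALLOC][12-50 FREE] -> 12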